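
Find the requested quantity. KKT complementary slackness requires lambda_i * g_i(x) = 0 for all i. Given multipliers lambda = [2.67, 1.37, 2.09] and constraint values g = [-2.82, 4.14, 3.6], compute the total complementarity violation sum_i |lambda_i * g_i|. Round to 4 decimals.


KKT complementary slackness check:
lambda_1 * g_1 = 2.67 * -2.82 = -7.5294
lambda_2 * g_2 = 1.37 * 4.14 = 5.6718
lambda_3 * g_3 = 2.09 * 3.6 = 7.524
Total violation = 7.5294 + 5.6718 + 7.524 = 20.7252


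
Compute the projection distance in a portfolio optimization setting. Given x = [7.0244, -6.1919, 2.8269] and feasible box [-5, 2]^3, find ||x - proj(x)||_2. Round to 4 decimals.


Project each component onto [-5, 2].
clip(7.0244) = 2.0, clip(-6.1919) = -5.0, clip(2.8269) = 2.0
Projection = [2.0, -5.0, 2.0]
Squared diffs: [25.2446, 1.4206, 0.6838]
Distance = sqrt(27.349) = 5.2296


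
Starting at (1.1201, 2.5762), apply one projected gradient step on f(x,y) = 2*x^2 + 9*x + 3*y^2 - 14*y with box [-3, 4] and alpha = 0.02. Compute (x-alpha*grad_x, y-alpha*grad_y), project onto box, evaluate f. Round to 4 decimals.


Step 1: Compute gradient at (1.1201, 2.5762).
grad_x = 2*2*1.1201 + 9 = 13.4804
grad_y = 2*3*2.5762 - 14 = 1.4572
Step 2: Gradient step.
x_raw = 1.1201 - 0.02*13.4804 = 0.8505
y_raw = 2.5762 - 0.02*1.4572 = 2.5471
Step 3: Project onto [-3, 4].
x_proj = clip(0.8505) = 0.8505
y_proj = clip(2.5471) = 2.5471
Step 4: Evaluate f.
f(0.8505, 2.5471) = -7.0952


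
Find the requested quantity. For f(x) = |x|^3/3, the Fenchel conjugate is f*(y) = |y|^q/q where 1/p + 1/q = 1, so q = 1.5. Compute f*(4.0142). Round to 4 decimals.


The conjugate exponent q satisfies 1/p + 1/q = 1.
p = 3, so q = 3/(3 - 1) = 1.5
|y|^q = 4.0142^1.5 = 8.0426
f*(4.0142) = 8.0426 / 1.5 = 5.3618


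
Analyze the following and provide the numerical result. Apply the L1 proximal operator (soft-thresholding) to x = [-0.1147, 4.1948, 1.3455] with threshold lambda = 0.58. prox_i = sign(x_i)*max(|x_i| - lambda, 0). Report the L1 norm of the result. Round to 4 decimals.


Soft-thresholding with lambda = 0.58:
prox(-0.1147) = sign(-0.1147)*max(|-0.1147| - 0.58, 0) = 0.0
prox(4.1948) = sign(4.1948)*max(|4.1948| - 0.58, 0) = 3.6148
prox(1.3455) = sign(1.3455)*max(|1.3455| - 0.58, 0) = 0.7655
prox(x) = [0.0, 3.6148, 0.7655]
||prox(x)||_1 = 0.0 + 3.6148 + 0.7655 = 4.3803


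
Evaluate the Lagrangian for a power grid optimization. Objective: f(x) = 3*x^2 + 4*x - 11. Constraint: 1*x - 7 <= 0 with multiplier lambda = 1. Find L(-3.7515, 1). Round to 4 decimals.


Step 1: Evaluate f(x).
f(-3.7515) = 3*(-3.7515)^2 + 4*(-3.7515) - 11 = 16.2153
Step 2: Evaluate g(x).
g(-3.7515) = 1*-3.7515 - 7 = -10.7515
Step 3: Compute Lagrangian.
L = 16.2153 + 1*-10.7515 = 5.4638


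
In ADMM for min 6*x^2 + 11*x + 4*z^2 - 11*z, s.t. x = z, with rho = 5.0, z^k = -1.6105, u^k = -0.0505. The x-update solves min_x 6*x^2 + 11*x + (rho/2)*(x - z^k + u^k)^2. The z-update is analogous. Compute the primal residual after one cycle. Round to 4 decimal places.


ADMM iteration with rho = 5.0, z^k = -1.6105, u^k = -0.0505
Step 1: x-update.
Minimize 6*x^2 + 11*x + (5.0/2)*(x + 1.6105 - 0.0505)^2
FOC: (2*6 + 5.0)*x = -11 + 5.0*(-1.6105 + 0.0505)
x^{k+1} = -1.1059
Step 2: z-update.
Minimize 4*z^2 - 11*z + (5.0/2)*(-1.1059 - z - 0.0505)^2
FOC: (2*4 + 5.0)*z = 11 + 5.0*(-1.1059 - 0.0505)
z^{k+1} = 0.4014
Step 3: u-update.
u^{k+1} = -0.0505 - 1.1059 - 0.4014 = -1.5578
Step 4: Primal residual = |-1.1059 - 0.4014| = 1.5073


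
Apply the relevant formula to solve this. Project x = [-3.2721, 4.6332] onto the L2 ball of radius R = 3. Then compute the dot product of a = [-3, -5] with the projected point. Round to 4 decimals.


Step 1: Compute ||x|| (intermediates to 6 decimals).
||x|| = sqrt((-3.2721)^2 + 4.6332^2) = 5.672141
Step 2: Project.
Since ||x|| > R, scale = R/||x|| = 3/5.672141 = 0.528901, proj(x) = scale * x
proj(x) = [-1.730617, 2.450504]
Step 3: Dot product.
a^T * proj(x) = -3*(-1.730617) - 5*2.450504 = -7.0607


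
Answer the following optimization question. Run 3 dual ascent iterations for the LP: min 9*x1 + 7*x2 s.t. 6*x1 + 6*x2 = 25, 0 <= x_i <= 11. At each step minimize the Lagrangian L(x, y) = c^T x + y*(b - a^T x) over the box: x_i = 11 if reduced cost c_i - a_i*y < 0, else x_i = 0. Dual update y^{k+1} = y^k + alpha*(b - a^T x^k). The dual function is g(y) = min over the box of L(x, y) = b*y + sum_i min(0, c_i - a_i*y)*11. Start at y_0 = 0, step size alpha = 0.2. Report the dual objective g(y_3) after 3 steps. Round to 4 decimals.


Dual ascent for LP: min 9*x1 + 7*x2, 6*x1 + 6*x2 = 25, 0 <= x_i <= 11
Step 1: y^k = 0.0, reduced costs: (9.0, 7.0)
  x^k = (0.0, 0.0), subgradient = b - a^T x = 25.0
  y^{k+1} = 0.0 + 0.2*25.0 = 5.0
Step 2: y^k = 5.0, reduced costs: (-21.0, -23.0)
  x^k = (11.0, 11.0), subgradient = b - a^T x = -107.0
  y^{k+1} = 5.0 + 0.2*-107.0 = -16.4
Step 3: y^k = -16.4, reduced costs: (107.4, 105.4)
  x^k = (0.0, 0.0), subgradient = b - a^T x = 25.0
  y^{k+1} = -16.4 + 0.2*25.0 = -11.4
Dual objective at y_3 = -11.4: reduced costs (77.4, 75.4), box minimizer x = (0.0, 0.0)
g(y_3) = b*y + (c1 - a1*y)*x1 + (c2 - a2*y)*x2 = 25*(-11.4) + 77.4*0.0 + 75.4*0.0 = -285.0 + 0.0 + 0.0 = -285.0


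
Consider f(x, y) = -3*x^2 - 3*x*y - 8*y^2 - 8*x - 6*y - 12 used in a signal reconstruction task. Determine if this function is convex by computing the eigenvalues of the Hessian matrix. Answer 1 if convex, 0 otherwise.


The Hessian of f(x,y) = -3*x^2 - 3*x*y - 8*y^2 - 8*x - 6*y - 12 is:
H = [[-6, -3], [-3, -16]]
Trace = -6 - 16 = -22
Determinant = -6*-16 - (-3)^2 = 87
Discriminant = (-22)^2 - 4*87 = 136.0
Eigenvalues: lambda_1 = -16.831, lambda_2 = -5.169
The function is not convex.

0


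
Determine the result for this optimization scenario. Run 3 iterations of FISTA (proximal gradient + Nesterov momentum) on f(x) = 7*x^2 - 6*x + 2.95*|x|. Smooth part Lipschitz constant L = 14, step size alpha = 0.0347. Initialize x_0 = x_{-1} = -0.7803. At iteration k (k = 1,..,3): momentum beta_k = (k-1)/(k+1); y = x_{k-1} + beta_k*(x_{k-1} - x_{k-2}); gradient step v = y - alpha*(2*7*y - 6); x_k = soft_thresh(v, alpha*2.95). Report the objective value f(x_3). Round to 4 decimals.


FISTA on f(x) = 7*x^2 - 6*x + 2.95*|x|
L = 14, alpha = 0.0347
Iteration 1: beta = 0.0, y = -0.7803 + 0.0*(-0.7803 + 0.7803) = -0.7803
  grad(y) = -16.9242, v = y - alpha*grad = -0.193
  prox(v) = soft_thresh(-0.193, 0.1024) = -0.0907
Iteration 2: beta = 0.3333, y = -0.0907 + 0.3333*(-0.0907 + 0.7803) = 0.1392
  grad(y) = -4.051, v = y - alpha*grad = 0.2798
  prox(v) = soft_thresh(0.2798, 0.1024) = 0.1774
Iteration 3: beta = 0.5, y = 0.1774 + 0.5*(0.1774 + 0.0907) = 0.3115
  grad(y) = -1.6396, v = y - alpha*grad = 0.3684
  prox(v) = soft_thresh(0.3684, 0.1024) = 0.266
f(x_3) = 7*0.266^2 - 6*0.266 + 2.95*|0.266| = -0.316


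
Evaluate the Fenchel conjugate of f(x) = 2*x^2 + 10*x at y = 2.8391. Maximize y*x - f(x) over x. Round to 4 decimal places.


f*(y) = sup_x {y*x - a*x^2 - b*x} = sup_x {(y-b)*x - a*x^2}
FOC: (y - b) - 2a*x = 0 => x* = (y - b)/(2a)
x* = (2.8391 - 10)/(2*2) = -1.7902
f*(2.8391) = (y-b)^2/(4a) = (2.8391 - 10)^2/(4*2)
= 51.2785/8 = 6.4098


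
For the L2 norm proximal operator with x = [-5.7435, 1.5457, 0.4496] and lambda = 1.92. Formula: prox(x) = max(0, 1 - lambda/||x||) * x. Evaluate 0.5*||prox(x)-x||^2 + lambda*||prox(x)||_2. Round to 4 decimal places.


Step 1: Compute ||x||.
||x|| = 5.9648
Step 2: Compute scaling factor.
scale = max(0, 1 - 1.92/5.9648) = 0.6781
Step 3: prox(x) = [-3.8947, 1.0482, 0.3049]
||prox(x)|| = 4.0448
Step 4: Proximal objective.
0.5*||prox-x||^2 = 1.8432
lambda*||prox|| = 7.766
Total = 9.6093


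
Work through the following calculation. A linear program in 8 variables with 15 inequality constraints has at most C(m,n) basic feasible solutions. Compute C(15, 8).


Each vertex corresponds to some choice of n active constraints out of m, so the number of vertices is at most C(m, n) = m! / (n!(m-n)!).
m = 15, n = 8
Numerator: 15 * 14 * 13 * 12 * 11 * 10 * 9 * 8
Denominator: 8! = 40320
C(15, 8) = 6435


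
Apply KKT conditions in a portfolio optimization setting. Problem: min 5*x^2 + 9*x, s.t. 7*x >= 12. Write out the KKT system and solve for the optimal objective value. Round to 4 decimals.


Step 1: Try lambda = 0 (constraint inactive).
x_unc = -9/(2*5) = -0.9
Check: 7*-0.9 = -6.3 < 12 -- violated!
Step 2: Constraint must be active: 7*x = 12
x* = 12/7 = 1.7143 (rounded; the exact value 12/7 is used below)
lambda = (2*5*(12/7) + 9)/7 = 3.7347
Step 3: Compute optimal value.
f(x*) = 5*(12/7)^2 + 9*(12/7) = 30.1224


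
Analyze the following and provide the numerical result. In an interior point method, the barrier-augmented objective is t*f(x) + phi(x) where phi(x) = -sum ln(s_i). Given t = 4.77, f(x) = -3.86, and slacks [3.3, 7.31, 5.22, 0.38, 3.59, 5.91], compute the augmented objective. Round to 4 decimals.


Step 1: Compute log-barrier.
ln values: [1.1939, 1.9892, 1.6525, -0.9676, 1.2782, 1.7766]
phi = -(1.1939 + 1.9892 + 1.6525 - 0.9676 + 1.2782 + 1.7766) = -6.9229
Step 2: Compute augmented objective.
t*f(x) = 4.77*-3.86 = -18.4122
Total = -18.4122 - 6.9229 = -25.3351


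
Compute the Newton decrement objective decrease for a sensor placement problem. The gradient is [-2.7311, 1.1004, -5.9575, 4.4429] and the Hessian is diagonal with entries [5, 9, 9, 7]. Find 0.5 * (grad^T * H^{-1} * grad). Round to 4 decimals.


Step 1: H is diagonal, so H^(-1) * g = [-0.5462, 0.1223, -0.6619, 0.6347].
Step 2: g^T H^(-1) g = sum_i g_i^2 / H_ii
  = (-2.7311)^2/5 + (1.1004)^2/9 + (-5.9575)^2/9 + (4.4429)^2/7
  = 1.4918 + 0.1345 + 3.9435 + 2.8199 = 8.3898
Step 3: Objective decrease = 0.5 * g^T H^(-1) g = 4.1949


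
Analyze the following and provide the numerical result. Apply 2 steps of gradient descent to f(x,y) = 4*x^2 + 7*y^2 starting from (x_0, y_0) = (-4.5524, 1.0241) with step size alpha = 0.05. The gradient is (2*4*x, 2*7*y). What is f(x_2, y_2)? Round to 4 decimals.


Gradient descent on f(x,y) = 4*x^2 + 7*y^2.
Starting point: (-4.5524, 1.0241), alpha = 0.05
Step 1: grad_x = 2*4*-4.5524 = -36.4192, grad_y = 2*7*1.0241 = 14.3374
  x_1 = -4.5524 - 0.05*-36.4192 = -2.7314
  y_1 = 1.0241 - 0.05*14.3374 = 0.3072
Step 2: grad_x = 2*4*-2.7314 = -21.8515, grad_y = 2*7*0.3072 = 4.3012
  x_2 = -2.7314 - 0.05*-21.8515 = -1.6389
  y_2 = 0.3072 - 0.05*4.3012 = 0.0922
f(-1.6389, 0.0922) = 4*(-1.6389)^2 + 7*0.0922^2 = 10.803


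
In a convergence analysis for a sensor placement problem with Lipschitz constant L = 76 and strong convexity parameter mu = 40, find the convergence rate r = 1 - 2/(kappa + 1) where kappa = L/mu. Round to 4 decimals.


Step 1: Compute the condition number.
kappa = L/mu = 76/40 = 1.9
Step 2: Compute the convergence rate.
r = 1 - 2/(kappa + 1) = 1 - 2*mu/(L + mu) = (L - mu)/(L + mu) = 36/116 = 0.3103


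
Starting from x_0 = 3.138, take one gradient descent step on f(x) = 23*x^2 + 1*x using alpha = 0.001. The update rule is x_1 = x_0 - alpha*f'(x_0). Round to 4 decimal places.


We compute the gradient at x_0 and apply the update.
f'(x) = 46*x + 1
f'(3.138) = 46*3.138 + 1 = 145.348
x_1 = 3.138 - 0.001*145.348 = 2.9927


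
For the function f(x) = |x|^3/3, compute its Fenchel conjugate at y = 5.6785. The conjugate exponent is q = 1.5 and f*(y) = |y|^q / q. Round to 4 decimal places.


The conjugate exponent q satisfies 1/p + 1/q = 1.
p = 3, so q = 3/(3 - 1) = 1.5
|y|^q = 5.6785^1.5 = 13.5316
f*(5.6785) = 13.5316 / 1.5 = 9.0211


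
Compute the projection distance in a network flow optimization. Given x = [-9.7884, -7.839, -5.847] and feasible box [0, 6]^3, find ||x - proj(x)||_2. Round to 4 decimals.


Project each component onto [0, 6].
clip(-9.7884) = 0.0, clip(-7.839) = 0.0, clip(-5.847) = 0.0
Projection = [0.0, 0.0, 0.0]
Squared diffs: [95.8128, 61.4499, 34.1874]
Distance = sqrt(191.4501) = 13.8365


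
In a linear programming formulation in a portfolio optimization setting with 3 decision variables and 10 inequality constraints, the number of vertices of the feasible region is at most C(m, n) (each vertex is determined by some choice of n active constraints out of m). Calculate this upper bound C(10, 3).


Each vertex corresponds to some choice of n active constraints out of m, so the number of vertices is at most C(m, n) = m! / (n!(m-n)!).
m = 10, n = 3
Numerator: 10 * 9 * 8
Denominator: 3! = 6
C(10, 3) = 120


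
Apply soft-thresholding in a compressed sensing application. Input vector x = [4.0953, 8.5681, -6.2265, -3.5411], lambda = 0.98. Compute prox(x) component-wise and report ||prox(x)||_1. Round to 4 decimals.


Soft-thresholding with lambda = 0.98:
prox(4.0953) = sign(4.0953)*max(|4.0953| - 0.98, 0) = 3.1153
prox(8.5681) = sign(8.5681)*max(|8.5681| - 0.98, 0) = 7.5881
prox(-6.2265) = sign(-6.2265)*max(|-6.2265| - 0.98, 0) = -5.2465
prox(-3.5411) = sign(-3.5411)*max(|-3.5411| - 0.98, 0) = -2.5611
prox(x) = [3.1153, 7.5881, -5.2465, -2.5611]
||prox(x)||_1 = 3.1153 + 7.5881 + 5.2465 + 2.5611 = 18.511


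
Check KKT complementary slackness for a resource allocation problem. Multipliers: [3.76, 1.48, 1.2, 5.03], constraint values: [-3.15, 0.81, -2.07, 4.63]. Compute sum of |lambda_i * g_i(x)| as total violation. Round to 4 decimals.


KKT complementary slackness check:
lambda_1 * g_1 = 3.76 * -3.15 = -11.844
lambda_2 * g_2 = 1.48 * 0.81 = 1.1988
lambda_3 * g_3 = 1.2 * -2.07 = -2.484
lambda_4 * g_4 = 5.03 * 4.63 = 23.2889
Total violation = 11.844 + 1.1988 + 2.484 + 23.2889 = 38.8157


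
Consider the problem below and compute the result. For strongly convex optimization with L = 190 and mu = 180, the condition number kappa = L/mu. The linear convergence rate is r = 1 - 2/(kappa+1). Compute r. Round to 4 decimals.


Step 1: Compute the condition number.
kappa = L/mu = 190/180 = 1.0556
Step 2: Compute the convergence rate.
r = 1 - 2/(kappa + 1) = 1 - 2*mu/(L + mu) = (L - mu)/(L + mu) = 10/370 = 0.027


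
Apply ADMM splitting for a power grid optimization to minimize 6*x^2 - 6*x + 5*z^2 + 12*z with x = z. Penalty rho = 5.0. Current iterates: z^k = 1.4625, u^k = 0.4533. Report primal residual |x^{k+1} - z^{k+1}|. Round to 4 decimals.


ADMM iteration with rho = 5.0, z^k = 1.4625, u^k = 0.4533
Step 1: x-update.
Minimize 6*x^2 - 6*x + (5.0/2)*(x - 1.4625 + 0.4533)^2
FOC: (2*6 + 5.0)*x = 6 + 5.0*(1.4625 - 0.4533)
x^{k+1} = 0.6498
Step 2: z-update.
Minimize 5*z^2 + 12*z + (5.0/2)*(0.6498 - z + 0.4533)^2
FOC: (2*5 + 5.0)*z = -12 + 5.0*(0.6498 + 0.4533)
z^{k+1} = -0.4323
Step 3: u-update.
u^{k+1} = 0.4533 + 0.6498 + 0.4323 = 1.5354
Step 4: Primal residual = |0.6498 + 0.4323| = 1.0821


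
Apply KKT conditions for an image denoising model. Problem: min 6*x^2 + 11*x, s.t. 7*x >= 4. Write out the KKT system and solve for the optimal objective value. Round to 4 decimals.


Step 1: Try lambda = 0 (constraint inactive).
x_unc = -11/(2*6) = -0.9167
Check: 7*-0.9167 = -6.4169 < 4 -- violated!
Step 2: Constraint must be active: 7*x = 4
x* = 4/7 = 0.5714 (rounded; the exact value 4/7 is used below)
lambda = (2*6*(4/7) + 11)/7 = 2.551
Step 3: Compute optimal value.
f(x*) = 6*(4/7)^2 + 11*(4/7) = 8.2449


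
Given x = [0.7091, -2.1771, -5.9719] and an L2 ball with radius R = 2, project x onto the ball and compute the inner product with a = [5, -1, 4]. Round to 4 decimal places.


Step 1: Compute ||x|| (intermediates to 6 decimals).
||x|| = sqrt(0.7091^2 + (-2.1771)^2 + (-5.9719)^2) = 6.395794
Step 2: Project.
Since ||x|| > R, scale = R/||x|| = 2/6.395794 = 0.312706, proj(x) = scale * x
proj(x) = [0.22174, -0.680792, -1.867449]
Step 3: Dot product.
a^T * proj(x) = 5*0.22174 - 1*(-0.680792) + 4*(-1.867449) = -5.6803


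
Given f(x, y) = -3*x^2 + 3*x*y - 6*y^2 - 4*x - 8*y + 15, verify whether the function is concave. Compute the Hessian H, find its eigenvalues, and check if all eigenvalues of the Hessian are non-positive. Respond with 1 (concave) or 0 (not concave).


The Hessian of f(x,y) = -3*x^2 + 3*x*y - 6*y^2 - 4*x - 8*y + 15 is:
H = [[-6, 3], [3, -12]]
Trace = -6 - 12 = -18
Determinant = -6*-12 - (3)^2 = 63
Discriminant = (-18)^2 - 4*63 = 72.0
Eigenvalues: lambda_1 = -13.2426, lambda_2 = -4.7574
The function is concave.

1


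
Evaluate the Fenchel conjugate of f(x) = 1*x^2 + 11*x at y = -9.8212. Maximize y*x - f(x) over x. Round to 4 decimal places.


f*(y) = sup_x {y*x - a*x^2 - b*x} = sup_x {(y-b)*x - a*x^2}
FOC: (y - b) - 2a*x = 0 => x* = (y - b)/(2a)
x* = (-9.8212 - 11)/(2*1) = -10.4106
f*(-9.8212) = (y-b)^2/(4a) = (-9.8212 - 11)^2/(4*1)
= 433.5224/4 = 108.3806


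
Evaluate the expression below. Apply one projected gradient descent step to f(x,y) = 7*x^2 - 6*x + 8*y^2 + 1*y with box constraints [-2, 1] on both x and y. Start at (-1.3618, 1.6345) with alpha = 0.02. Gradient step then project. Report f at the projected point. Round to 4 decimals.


Step 1: Compute gradient at (-1.3618, 1.6345).
grad_x = 2*7*-1.3618 - 6 = -25.0652
grad_y = 2*8*1.6345 + 1 = 27.152
Step 2: Gradient step.
x_raw = -1.3618 - 0.02*-25.0652 = -0.8605
y_raw = 1.6345 - 0.02*27.152 = 1.0915
Step 3: Project onto [-2, 1].
x_proj = clip(-0.8605) = -0.8605
y_proj = clip(1.0915) = 1.0
Step 4: Evaluate f.
f(-0.8605, 1.0) = 19.3461


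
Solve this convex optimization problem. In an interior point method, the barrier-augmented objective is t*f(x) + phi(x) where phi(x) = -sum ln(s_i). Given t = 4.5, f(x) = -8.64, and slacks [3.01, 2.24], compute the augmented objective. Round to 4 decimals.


Step 1: Compute log-barrier.
ln values: [1.1019, 0.8065]
phi = -(1.1019 + 0.8065) = -1.9084
Step 2: Compute augmented objective.
t*f(x) = 4.5*-8.64 = -38.88
Total = -38.88 - 1.9084 = -40.7884


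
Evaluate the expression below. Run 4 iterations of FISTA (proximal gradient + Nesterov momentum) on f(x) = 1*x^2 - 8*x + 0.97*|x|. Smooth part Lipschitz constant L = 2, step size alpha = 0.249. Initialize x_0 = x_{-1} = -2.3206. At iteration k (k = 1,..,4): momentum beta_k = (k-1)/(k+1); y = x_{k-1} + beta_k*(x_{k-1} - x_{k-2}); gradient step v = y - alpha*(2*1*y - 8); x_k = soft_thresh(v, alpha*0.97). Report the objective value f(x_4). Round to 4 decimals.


FISTA on f(x) = 1*x^2 - 8*x + 0.97*|x|
L = 2, alpha = 0.249
Iteration 1: beta = 0.0, y = -2.3206 + 0.0*(-2.3206 + 2.3206) = -2.3206
  grad(y) = -12.6412, v = y - alpha*grad = 0.8271
  prox(v) = soft_thresh(0.8271, 0.2415) = 0.5855
Iteration 2: beta = 0.3333, y = 0.5855 + 0.3333*(0.5855 + 2.3206) = 1.5542
  grad(y) = -4.8915, v = y - alpha*grad = 2.7722
  prox(v) = soft_thresh(2.7722, 0.2415) = 2.5307
Iteration 3: beta = 0.5, y = 2.5307 + 0.5*(2.5307 - 0.5855) = 3.5033
  grad(y) = -0.9934, v = y - alpha*grad = 3.7506
  prox(v) = soft_thresh(3.7506, 0.2415) = 3.5091
Iteration 4: beta = 0.6, y = 3.5091 + 0.6*(3.5091 - 2.5307) = 4.0962
  grad(y) = 0.1923, v = y - alpha*grad = 4.0483
  prox(v) = soft_thresh(4.0483, 0.2415) = 3.8067
f(x_4) = 1*3.8067^2 - 8*3.8067 + 0.97*|3.8067| = -12.2701


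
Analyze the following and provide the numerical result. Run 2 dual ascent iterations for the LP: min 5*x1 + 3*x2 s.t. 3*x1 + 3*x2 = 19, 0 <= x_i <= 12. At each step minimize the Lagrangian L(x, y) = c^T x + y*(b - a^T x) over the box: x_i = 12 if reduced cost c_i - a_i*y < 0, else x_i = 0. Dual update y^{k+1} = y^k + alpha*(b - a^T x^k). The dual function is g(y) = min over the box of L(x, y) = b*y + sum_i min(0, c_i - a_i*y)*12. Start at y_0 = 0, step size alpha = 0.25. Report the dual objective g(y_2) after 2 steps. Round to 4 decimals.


Dual ascent for LP: min 5*x1 + 3*x2, 3*x1 + 3*x2 = 19, 0 <= x_i <= 12
Step 1: y^k = 0.0, reduced costs: (5.0, 3.0)
  x^k = (0.0, 0.0), subgradient = b - a^T x = 19.0
  y^{k+1} = 0.0 + 0.25*19.0 = 4.75
Step 2: y^k = 4.75, reduced costs: (-9.25, -11.25)
  x^k = (12.0, 12.0), subgradient = b - a^T x = -53.0
  y^{k+1} = 4.75 + 0.25*-53.0 = -8.5
Dual objective at y_2 = -8.5: reduced costs (30.5, 28.5), box minimizer x = (0.0, 0.0)
g(y_2) = b*y + (c1 - a1*y)*x1 + (c2 - a2*y)*x2 = 19*(-8.5) + 30.5*0.0 + 28.5*0.0 = -161.5 + 0.0 + 0.0 = -161.5


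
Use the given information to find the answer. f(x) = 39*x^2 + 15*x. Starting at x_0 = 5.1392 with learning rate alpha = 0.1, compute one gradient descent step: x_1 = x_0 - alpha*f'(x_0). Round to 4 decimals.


We compute the gradient at x_0 and apply the update.
f'(x) = 78*x + 15
f'(5.1392) = 78*5.1392 + 15 = 415.8576
x_1 = 5.1392 - 0.1*415.8576 = -36.4466


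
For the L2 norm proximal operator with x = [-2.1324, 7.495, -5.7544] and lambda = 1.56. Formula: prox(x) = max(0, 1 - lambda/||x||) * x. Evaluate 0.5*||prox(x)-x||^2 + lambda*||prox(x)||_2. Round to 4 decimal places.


Step 1: Compute ||x||.
||x|| = 9.6869
Step 2: Compute scaling factor.
scale = max(0, 1 - 1.56/9.6869) = 0.839
Step 3: prox(x) = [-1.789, 6.288, -4.8277]
||prox(x)|| = 8.1269
Step 4: Proximal objective.
0.5*||prox-x||^2 = 1.2168
lambda*||prox|| = 12.678
Total = 13.8947


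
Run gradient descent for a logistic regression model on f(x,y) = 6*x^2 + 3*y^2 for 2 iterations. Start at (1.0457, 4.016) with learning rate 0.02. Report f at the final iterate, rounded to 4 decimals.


Gradient descent on f(x,y) = 6*x^2 + 3*y^2.
Starting point: (1.0457, 4.016), alpha = 0.02
Step 1: grad_x = 2*6*1.0457 = 12.5484, grad_y = 2*3*4.016 = 24.096
  x_1 = 1.0457 - 0.02*12.5484 = 0.7947
  y_1 = 4.016 - 0.02*24.096 = 3.5341
Step 2: grad_x = 2*6*0.7947 = 9.5368, grad_y = 2*3*3.5341 = 21.2045
  x_2 = 0.7947 - 0.02*9.5368 = 0.604
  y_2 = 3.5341 - 0.02*21.2045 = 3.11
f(0.604, 3.11) = 6*0.604^2 + 3*3.11^2 = 31.205


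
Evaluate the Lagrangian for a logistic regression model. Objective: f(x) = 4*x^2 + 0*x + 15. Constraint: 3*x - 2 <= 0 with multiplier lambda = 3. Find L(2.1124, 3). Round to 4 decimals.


Step 1: Evaluate f(x).
f(2.1124) = 4*2.1124^2 + 0*2.1124 + 15 = 32.8489
Step 2: Evaluate g(x).
g(2.1124) = 3*2.1124 - 2 = 4.3372
Step 3: Compute Lagrangian.
L = 32.8489 + 3*4.3372 = 45.8605


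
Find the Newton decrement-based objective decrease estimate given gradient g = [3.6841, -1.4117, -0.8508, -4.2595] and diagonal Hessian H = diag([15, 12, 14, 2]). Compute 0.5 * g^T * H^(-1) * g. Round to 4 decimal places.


Step 1: H is diagonal, so H^(-1) * g = [0.2456, -0.1176, -0.0608, -2.1298].
Step 2: g^T H^(-1) g = sum_i g_i^2 / H_ii
  = (3.6841)^2/15 + (-1.4117)^2/12 + (-0.8508)^2/14 + (-4.2595)^2/2
  = 0.9048 + 0.1661 + 0.0517 + 9.0717 = 10.1943
Step 3: Objective decrease = 0.5 * g^T H^(-1) g = 5.0971


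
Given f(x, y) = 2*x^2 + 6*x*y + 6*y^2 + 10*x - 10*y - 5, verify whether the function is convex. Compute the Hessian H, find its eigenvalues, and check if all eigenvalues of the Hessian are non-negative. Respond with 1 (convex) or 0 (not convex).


The Hessian of f(x,y) = 2*x^2 + 6*x*y + 6*y^2 + 10*x - 10*y - 5 is:
H = [[4, 6], [6, 12]]
Trace = 4 + 12 = 16
Determinant = 4*12 - (6)^2 = 12
Discriminant = (16)^2 - 4*12 = 208.0
Eigenvalues: lambda_1 = 0.7889, lambda_2 = 15.2111
The function is convex.

1


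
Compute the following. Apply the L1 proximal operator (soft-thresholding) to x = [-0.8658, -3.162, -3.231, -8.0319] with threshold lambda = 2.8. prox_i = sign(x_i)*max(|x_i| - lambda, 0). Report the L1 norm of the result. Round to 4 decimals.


Soft-thresholding with lambda = 2.8:
prox(-0.8658) = sign(-0.8658)*max(|-0.8658| - 2.8, 0) = 0.0
prox(-3.162) = sign(-3.162)*max(|-3.162| - 2.8, 0) = -0.362
prox(-3.231) = sign(-3.231)*max(|-3.231| - 2.8, 0) = -0.431
prox(-8.0319) = sign(-8.0319)*max(|-8.0319| - 2.8, 0) = -5.2319
prox(x) = [0.0, -0.362, -0.431, -5.2319]
||prox(x)||_1 = 0.0 + 0.362 + 0.431 + 5.2319 = 6.0249


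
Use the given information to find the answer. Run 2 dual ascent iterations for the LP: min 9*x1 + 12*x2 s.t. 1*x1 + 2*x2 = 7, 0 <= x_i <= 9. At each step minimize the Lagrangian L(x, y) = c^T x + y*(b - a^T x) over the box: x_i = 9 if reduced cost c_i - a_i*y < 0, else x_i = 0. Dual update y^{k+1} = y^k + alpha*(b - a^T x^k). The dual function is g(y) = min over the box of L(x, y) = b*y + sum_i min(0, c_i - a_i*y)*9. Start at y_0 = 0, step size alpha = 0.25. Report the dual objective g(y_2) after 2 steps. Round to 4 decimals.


Dual ascent for LP: min 9*x1 + 12*x2, 1*x1 + 2*x2 = 7, 0 <= x_i <= 9
Step 1: y^k = 0.0, reduced costs: (9.0, 12.0)
  x^k = (0.0, 0.0), subgradient = b - a^T x = 7.0
  y^{k+1} = 0.0 + 0.25*7.0 = 1.75
Step 2: y^k = 1.75, reduced costs: (7.25, 8.5)
  x^k = (0.0, 0.0), subgradient = b - a^T x = 7.0
  y^{k+1} = 1.75 + 0.25*7.0 = 3.5
Dual objective at y_2 = 3.5: reduced costs (5.5, 5.0), box minimizer x = (0.0, 0.0)
g(y_2) = b*y + (c1 - a1*y)*x1 + (c2 - a2*y)*x2 = 7*3.5 + 5.5*0.0 + 5.0*0.0 = 24.5 + 0.0 + 0.0 = 24.5


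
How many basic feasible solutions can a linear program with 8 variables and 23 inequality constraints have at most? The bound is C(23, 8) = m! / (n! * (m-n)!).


Each vertex corresponds to some choice of n active constraints out of m, so the number of vertices is at most C(m, n) = m! / (n!(m-n)!).
m = 23, n = 8
Numerator: 23 * 22 * 21 * 20 * 19 * 18 * 17 * 16
Denominator: 8! = 40320
C(23, 8) = 490314


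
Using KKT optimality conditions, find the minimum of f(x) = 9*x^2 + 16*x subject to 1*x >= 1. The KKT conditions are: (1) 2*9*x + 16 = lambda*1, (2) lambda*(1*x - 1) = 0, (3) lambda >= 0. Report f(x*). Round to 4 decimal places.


Step 1: Try lambda = 0 (constraint inactive).
x_unc = -16/(2*9) = -0.8889
Check: 1*-0.8889 = -0.8889 < 1 -- violated!
Step 2: Constraint must be active: 1*x = 1
x* = 1/1 = 1.0
lambda = (2*9*1.0 + 16)/1 = 34.0
Step 3: Compute optimal value.
f(x*) = 9*1.0^2 + 16*1.0 = 25.0


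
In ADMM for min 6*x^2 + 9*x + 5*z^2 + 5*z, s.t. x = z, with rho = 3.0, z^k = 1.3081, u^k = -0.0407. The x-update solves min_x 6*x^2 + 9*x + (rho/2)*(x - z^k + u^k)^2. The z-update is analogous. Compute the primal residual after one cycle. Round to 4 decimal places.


ADMM iteration with rho = 3.0, z^k = 1.3081, u^k = -0.0407
Step 1: x-update.
Minimize 6*x^2 + 9*x + (3.0/2)*(x - 1.3081 - 0.0407)^2
FOC: (2*6 + 3.0)*x = -9 + 3.0*(1.3081 + 0.0407)
x^{k+1} = -0.3302
Step 2: z-update.
Minimize 5*z^2 + 5*z + (3.0/2)*(-0.3302 - z - 0.0407)^2
FOC: (2*5 + 3.0)*z = -5 + 3.0*(-0.3302 - 0.0407)
z^{k+1} = -0.4702
Step 3: u-update.
u^{k+1} = -0.0407 - 0.3302 + 0.4702 = 0.0993
Step 4: Primal residual = |-0.3302 + 0.4702| = 0.14


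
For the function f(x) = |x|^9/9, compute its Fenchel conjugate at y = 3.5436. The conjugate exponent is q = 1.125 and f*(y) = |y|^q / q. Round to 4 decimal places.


The conjugate exponent q satisfies 1/p + 1/q = 1.
p = 9, so q = 9/(9 - 1) = 1.125
|y|^q = 3.5436^1.125 = 4.1507
f*(3.5436) = 4.1507 / 1.125 = 3.6895


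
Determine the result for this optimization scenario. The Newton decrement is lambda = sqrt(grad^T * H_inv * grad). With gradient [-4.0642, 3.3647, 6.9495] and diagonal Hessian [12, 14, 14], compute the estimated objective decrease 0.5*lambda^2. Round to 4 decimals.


Step 1: H is diagonal, so H^(-1) * g = [-0.3387, 0.2403, 0.4964].
Step 2: g^T H^(-1) g = sum_i g_i^2 / H_ii
  = (-4.0642)^2/12 + (3.3647)^2/14 + (6.9495)^2/14
  = 1.3765 + 0.8087 + 3.4497 = 5.6348
Step 3: Objective decrease = 0.5 * g^T H^(-1) g = 2.8174


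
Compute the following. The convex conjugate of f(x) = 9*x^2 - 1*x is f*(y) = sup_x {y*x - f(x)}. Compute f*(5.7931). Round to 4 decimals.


f*(y) = sup_x {y*x - a*x^2 - b*x} = sup_x {(y-b)*x - a*x^2}
FOC: (y - b) - 2a*x = 0 => x* = (y - b)/(2a)
x* = (5.7931 + 1)/(2*9) = 0.3774
f*(5.7931) = (y-b)^2/(4a) = (5.7931 + 1)^2/(4*9)
= 46.1462/36 = 1.2818


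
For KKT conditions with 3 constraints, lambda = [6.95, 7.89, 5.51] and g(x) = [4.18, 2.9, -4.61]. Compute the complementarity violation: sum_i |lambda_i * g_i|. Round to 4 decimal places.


KKT complementary slackness check:
lambda_1 * g_1 = 6.95 * 4.18 = 29.051
lambda_2 * g_2 = 7.89 * 2.9 = 22.881
lambda_3 * g_3 = 5.51 * -4.61 = -25.4011
Total violation = 29.051 + 22.881 + 25.4011 = 77.3331


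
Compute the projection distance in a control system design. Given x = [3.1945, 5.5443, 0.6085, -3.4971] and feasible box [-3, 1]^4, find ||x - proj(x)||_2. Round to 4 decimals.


Project each component onto [-3, 1].
clip(3.1945) = 1.0, clip(5.5443) = 1.0, clip(0.6085) = 0.6085, clip(-3.4971) = -3.0
Projection = [1.0, 1.0, 0.6085, -3.0]
Squared diffs: [4.8158, 20.6507, 0.0, 0.2471]
Distance = sqrt(25.7136) = 5.0709


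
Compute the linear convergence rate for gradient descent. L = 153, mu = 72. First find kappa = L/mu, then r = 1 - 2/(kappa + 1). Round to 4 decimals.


Step 1: Compute the condition number.
kappa = L/mu = 153/72 = 2.125
Step 2: Compute the convergence rate.
r = 1 - 2/(kappa + 1) = 1 - 2*mu/(L + mu) = (L - mu)/(L + mu) = 81/225 = 0.36


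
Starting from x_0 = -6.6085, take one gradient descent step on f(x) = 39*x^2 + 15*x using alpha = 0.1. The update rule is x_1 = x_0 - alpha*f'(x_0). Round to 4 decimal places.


We compute the gradient at x_0 and apply the update.
f'(x) = 78*x + 15
f'(-6.6085) = 78*-6.6085 + 15 = -500.463
x_1 = -6.6085 - 0.1*-500.463 = 43.4378


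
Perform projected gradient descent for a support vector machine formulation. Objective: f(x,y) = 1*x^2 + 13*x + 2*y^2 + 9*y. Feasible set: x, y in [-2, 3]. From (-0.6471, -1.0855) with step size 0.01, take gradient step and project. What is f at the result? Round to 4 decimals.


Step 1: Compute gradient at (-0.6471, -1.0855).
grad_x = 2*1*-0.6471 + 13 = 11.7058
grad_y = 2*2*-1.0855 + 9 = 4.658
Step 2: Gradient step.
x_raw = -0.6471 - 0.01*11.7058 = -0.7642
y_raw = -1.0855 - 0.01*4.658 = -1.1321
Step 3: Project onto [-2, 3].
x_proj = clip(-0.7642) = -0.7642
y_proj = clip(-1.1321) = -1.1321
Step 4: Evaluate f.
f(-0.7642, -1.1321) = -16.9756


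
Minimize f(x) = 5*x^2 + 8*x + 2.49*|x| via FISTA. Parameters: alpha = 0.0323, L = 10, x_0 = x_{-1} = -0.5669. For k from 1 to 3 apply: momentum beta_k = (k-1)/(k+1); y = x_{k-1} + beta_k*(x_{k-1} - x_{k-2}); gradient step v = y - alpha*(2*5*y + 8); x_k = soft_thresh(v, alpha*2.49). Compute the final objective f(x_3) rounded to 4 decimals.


FISTA on f(x) = 5*x^2 + 8*x + 2.49*|x|
L = 10, alpha = 0.0323
Iteration 1: beta = 0.0, y = -0.5669 + 0.0*(-0.5669 + 0.5669) = -0.5669
  grad(y) = 2.331, v = y - alpha*grad = -0.6422
  prox(v) = soft_thresh(-0.6422, 0.0804) = -0.5618
Iteration 2: beta = 0.3333, y = -0.5618 + 0.3333*(-0.5618 + 0.5669) = -0.5601
  grad(y) = 2.3995, v = y - alpha*grad = -0.6376
  prox(v) = soft_thresh(-0.6376, 0.0804) = -0.5571
Iteration 3: beta = 0.5, y = -0.5571 + 0.5*(-0.5571 + 0.5618) = -0.5548
  grad(y) = 2.4519, v = y - alpha*grad = -0.634
  prox(v) = soft_thresh(-0.634, 0.0804) = -0.5536
f(x_3) = 5*(-0.5536)^2 + 8*(-0.5536) + 2.49*|-0.5536| = -1.518


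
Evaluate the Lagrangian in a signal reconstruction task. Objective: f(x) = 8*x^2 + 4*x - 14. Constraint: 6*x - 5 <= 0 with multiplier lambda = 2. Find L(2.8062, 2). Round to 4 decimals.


Step 1: Evaluate f(x).
f(2.8062) = 8*2.8062^2 + 4*2.8062 - 14 = 60.2229
Step 2: Evaluate g(x).
g(2.8062) = 6*2.8062 - 5 = 11.8372
Step 3: Compute Lagrangian.
L = 60.2229 + 2*11.8372 = 83.8973


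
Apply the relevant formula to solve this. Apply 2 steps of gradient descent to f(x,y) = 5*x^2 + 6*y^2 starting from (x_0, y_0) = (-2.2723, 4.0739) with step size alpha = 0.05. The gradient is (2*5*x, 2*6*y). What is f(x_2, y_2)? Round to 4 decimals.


Gradient descent on f(x,y) = 5*x^2 + 6*y^2.
Starting point: (-2.2723, 4.0739), alpha = 0.05
Step 1: grad_x = 2*5*-2.2723 = -22.723, grad_y = 2*6*4.0739 = 48.8868
  x_1 = -2.2723 - 0.05*-22.723 = -1.1362
  y_1 = 4.0739 - 0.05*48.8868 = 1.6296
Step 2: grad_x = 2*5*-1.1362 = -11.3615, grad_y = 2*6*1.6296 = 19.5547
  x_2 = -1.1362 - 0.05*-11.3615 = -0.5681
  y_2 = 1.6296 - 0.05*19.5547 = 0.6518
f(-0.5681, 0.6518) = 5*(-0.5681)^2 + 6*0.6518^2 = 4.1628


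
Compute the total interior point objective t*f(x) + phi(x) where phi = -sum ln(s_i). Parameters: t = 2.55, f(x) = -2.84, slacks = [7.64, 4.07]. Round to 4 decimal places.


Step 1: Compute log-barrier.
ln values: [2.0334, 1.4036]
phi = -(2.0334 + 1.4036) = -3.437
Step 2: Compute augmented objective.
t*f(x) = 2.55*-2.84 = -7.242
Total = -7.242 - 3.437 = -10.679


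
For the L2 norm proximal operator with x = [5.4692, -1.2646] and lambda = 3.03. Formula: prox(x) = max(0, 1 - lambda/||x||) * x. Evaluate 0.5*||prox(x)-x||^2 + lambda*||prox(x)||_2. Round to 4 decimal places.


Step 1: Compute ||x||.
||x|| = 5.6135
Step 2: Compute scaling factor.
scale = max(0, 1 - 3.03/5.6135) = 0.4602
Step 3: prox(x) = [2.5171, -0.582]
||prox(x)|| = 2.5835
Step 4: Proximal objective.
0.5*||prox-x||^2 = 4.5905
lambda*||prox|| = 7.828
Total = 12.4184


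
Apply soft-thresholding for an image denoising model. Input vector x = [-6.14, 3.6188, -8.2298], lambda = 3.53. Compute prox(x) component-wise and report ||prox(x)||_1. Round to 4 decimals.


Soft-thresholding with lambda = 3.53:
prox(-6.14) = sign(-6.14)*max(|-6.14| - 3.53, 0) = -2.61
prox(3.6188) = sign(3.6188)*max(|3.6188| - 3.53, 0) = 0.0888
prox(-8.2298) = sign(-8.2298)*max(|-8.2298| - 3.53, 0) = -4.6998
prox(x) = [-2.61, 0.0888, -4.6998]
||prox(x)||_1 = 2.61 + 0.0888 + 4.6998 = 7.3986


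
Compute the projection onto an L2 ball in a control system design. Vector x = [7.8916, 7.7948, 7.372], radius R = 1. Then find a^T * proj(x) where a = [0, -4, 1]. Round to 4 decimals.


Step 1: Compute ||x|| (intermediates to 6 decimals).
||x|| = sqrt(7.8916^2 + 7.7948^2 + 7.372^2) = 13.318507
Step 2: Project.
Since ||x|| > R, scale = R/||x|| = 1/13.318507 = 0.075083, proj(x) = scale * x
proj(x) = [0.592525, 0.585257, 0.553512]
Step 3: Dot product.
a^T * proj(x) = 0*0.592525 - 4*0.585257 + 1*0.553512 = -1.7875


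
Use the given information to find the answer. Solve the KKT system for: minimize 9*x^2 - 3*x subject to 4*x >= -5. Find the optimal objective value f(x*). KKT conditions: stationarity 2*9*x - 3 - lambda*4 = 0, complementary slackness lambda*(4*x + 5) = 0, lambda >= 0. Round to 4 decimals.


Step 1: Try lambda = 0 (constraint inactive).
Stationarity: 2*9*x - 3 = 0
x* = 3/(2*9) = 1/6 = 0.1667 (rounded; the exact value 1/6 is used below)
Check constraint: 4*0.1667 = 0.6668 >= -5 -- satisfied.
Step 2: Compute optimal value.
f(x*) = 9*(1/6)^2 - 3*(1/6) = -0.25


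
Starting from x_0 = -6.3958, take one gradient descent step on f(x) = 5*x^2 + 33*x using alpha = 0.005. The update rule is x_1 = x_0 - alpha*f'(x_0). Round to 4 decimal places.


We compute the gradient at x_0 and apply the update.
f'(x) = 10*x + 33
f'(-6.3958) = 10*-6.3958 + 33 = -30.958
x_1 = -6.3958 - 0.005*-30.958 = -6.241


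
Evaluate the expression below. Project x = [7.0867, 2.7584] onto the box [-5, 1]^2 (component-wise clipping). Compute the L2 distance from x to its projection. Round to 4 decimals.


Project each component onto [-5, 1].
clip(7.0867) = 1.0, clip(2.7584) = 1.0
Projection = [1.0, 1.0]
Squared diffs: [37.0479, 3.092]
Distance = sqrt(40.1399) = 6.3356


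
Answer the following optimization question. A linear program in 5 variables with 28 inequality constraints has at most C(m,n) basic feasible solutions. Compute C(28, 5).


Each vertex corresponds to some choice of n active constraints out of m, so the number of vertices is at most C(m, n) = m! / (n!(m-n)!).
m = 28, n = 5
Numerator: 28 * 27 * 26 * 25 * 24
Denominator: 5! = 120
C(28, 5) = 98280


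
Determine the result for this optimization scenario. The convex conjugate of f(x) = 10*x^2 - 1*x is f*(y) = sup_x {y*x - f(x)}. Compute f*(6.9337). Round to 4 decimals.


f*(y) = sup_x {y*x - a*x^2 - b*x} = sup_x {(y-b)*x - a*x^2}
FOC: (y - b) - 2a*x = 0 => x* = (y - b)/(2a)
x* = (6.9337 + 1)/(2*10) = 0.3967
f*(6.9337) = (y-b)^2/(4a) = (6.9337 + 1)^2/(4*10)
= 62.9436/40 = 1.5736


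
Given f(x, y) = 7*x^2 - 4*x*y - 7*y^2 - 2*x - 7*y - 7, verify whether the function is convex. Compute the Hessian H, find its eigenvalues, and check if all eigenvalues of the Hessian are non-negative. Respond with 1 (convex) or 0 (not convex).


The Hessian of f(x,y) = 7*x^2 - 4*x*y - 7*y^2 - 2*x - 7*y - 7 is:
H = [[14, -4], [-4, -14]]
Trace = 14 - 14 = 0
Determinant = 14*-14 - (-4)^2 = -212
Discriminant = (0)^2 - 4*-212 = 848.0
Eigenvalues: lambda_1 = -14.5602, lambda_2 = 14.5602
The function is not convex.

0


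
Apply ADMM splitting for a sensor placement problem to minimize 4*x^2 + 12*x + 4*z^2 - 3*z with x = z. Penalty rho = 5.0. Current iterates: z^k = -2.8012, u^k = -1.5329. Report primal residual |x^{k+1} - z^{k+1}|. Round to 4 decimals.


ADMM iteration with rho = 5.0, z^k = -2.8012, u^k = -1.5329
Step 1: x-update.
Minimize 4*x^2 + 12*x + (5.0/2)*(x + 2.8012 - 1.5329)^2
FOC: (2*4 + 5.0)*x = -12 + 5.0*(-2.8012 + 1.5329)
x^{k+1} = -1.4109
Step 2: z-update.
Minimize 4*z^2 - 3*z + (5.0/2)*(-1.4109 - z - 1.5329)^2
FOC: (2*4 + 5.0)*z = 3 + 5.0*(-1.4109 - 1.5329)
z^{k+1} = -0.9015
Step 3: u-update.
u^{k+1} = -1.5329 - 1.4109 + 0.9015 = -2.0423
Step 4: Primal residual = |-1.4109 + 0.9015| = 0.5094


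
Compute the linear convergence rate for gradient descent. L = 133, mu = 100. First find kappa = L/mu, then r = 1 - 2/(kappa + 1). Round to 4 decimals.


Step 1: Compute the condition number.
kappa = L/mu = 133/100 = 1.33
Step 2: Compute the convergence rate.
r = 1 - 2/(kappa + 1) = 1 - 2*mu/(L + mu) = (L - mu)/(L + mu) = 33/233 = 0.1416


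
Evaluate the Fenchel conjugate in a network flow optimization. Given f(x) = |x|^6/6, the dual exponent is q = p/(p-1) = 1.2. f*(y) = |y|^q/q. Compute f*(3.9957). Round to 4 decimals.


The conjugate exponent q satisfies 1/p + 1/q = 1.
p = 6, so q = 6/(6 - 1) = 1.2
|y|^q = 3.9957^1.2 = 5.2712
f*(3.9957) = 5.2712 / 1.2 = 4.3927


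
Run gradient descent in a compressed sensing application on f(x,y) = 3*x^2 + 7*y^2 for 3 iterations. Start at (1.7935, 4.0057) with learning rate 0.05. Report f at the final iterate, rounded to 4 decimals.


Gradient descent on f(x,y) = 3*x^2 + 7*y^2.
Starting point: (1.7935, 4.0057), alpha = 0.05
Step 1: grad_x = 2*3*1.7935 = 10.761, grad_y = 2*7*4.0057 = 56.0798
  x_1 = 1.7935 - 0.05*10.761 = 1.2555
  y_1 = 4.0057 - 0.05*56.0798 = 1.2017
Step 2: grad_x = 2*3*1.2555 = 7.5327, grad_y = 2*7*1.2017 = 16.8239
  x_2 = 1.2555 - 0.05*7.5327 = 0.8788
  y_2 = 1.2017 - 0.05*16.8239 = 0.3605
Step 3: grad_x = 2*3*0.8788 = 5.2729, grad_y = 2*7*0.3605 = 5.0472
  x_3 = 0.8788 - 0.05*5.2729 = 0.6152
  y_3 = 0.3605 - 0.05*5.0472 = 0.1082
f(0.6152, 0.1082) = 3*0.6152^2 + 7*0.1082^2 = 1.2172


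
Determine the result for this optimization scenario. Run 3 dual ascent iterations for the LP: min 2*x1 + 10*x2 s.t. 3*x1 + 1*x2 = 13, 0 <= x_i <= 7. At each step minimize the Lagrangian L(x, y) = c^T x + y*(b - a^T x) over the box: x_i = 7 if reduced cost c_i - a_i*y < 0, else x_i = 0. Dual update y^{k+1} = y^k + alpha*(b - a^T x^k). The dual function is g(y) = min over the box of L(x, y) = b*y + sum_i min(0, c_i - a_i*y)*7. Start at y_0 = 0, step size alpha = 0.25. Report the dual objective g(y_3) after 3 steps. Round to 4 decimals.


Dual ascent for LP: min 2*x1 + 10*x2, 3*x1 + 1*x2 = 13, 0 <= x_i <= 7
Step 1: y^k = 0.0, reduced costs: (2.0, 10.0)
  x^k = (0.0, 0.0), subgradient = b - a^T x = 13.0
  y^{k+1} = 0.0 + 0.25*13.0 = 3.25
Step 2: y^k = 3.25, reduced costs: (-7.75, 6.75)
  x^k = (7.0, 0.0), subgradient = b - a^T x = -8.0
  y^{k+1} = 3.25 + 0.25*-8.0 = 1.25
Step 3: y^k = 1.25, reduced costs: (-1.75, 8.75)
  x^k = (7.0, 0.0), subgradient = b - a^T x = -8.0
  y^{k+1} = 1.25 + 0.25*-8.0 = -0.75
Dual objective at y_3 = -0.75: reduced costs (4.25, 10.75), box minimizer x = (0.0, 0.0)
g(y_3) = b*y + (c1 - a1*y)*x1 + (c2 - a2*y)*x2 = 13*(-0.75) + 4.25*0.0 + 10.75*0.0 = -9.75 + 0.0 + 0.0 = -9.75


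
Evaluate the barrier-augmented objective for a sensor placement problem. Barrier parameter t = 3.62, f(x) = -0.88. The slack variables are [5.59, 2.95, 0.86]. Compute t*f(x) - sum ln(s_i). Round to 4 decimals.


Step 1: Compute log-barrier.
ln values: [1.721, 1.0818, -0.1508]
phi = -(1.721 + 1.0818 - 0.1508) = -2.652
Step 2: Compute augmented objective.
t*f(x) = 3.62*-0.88 = -3.1856
Total = -3.1856 - 2.652 = -5.8376


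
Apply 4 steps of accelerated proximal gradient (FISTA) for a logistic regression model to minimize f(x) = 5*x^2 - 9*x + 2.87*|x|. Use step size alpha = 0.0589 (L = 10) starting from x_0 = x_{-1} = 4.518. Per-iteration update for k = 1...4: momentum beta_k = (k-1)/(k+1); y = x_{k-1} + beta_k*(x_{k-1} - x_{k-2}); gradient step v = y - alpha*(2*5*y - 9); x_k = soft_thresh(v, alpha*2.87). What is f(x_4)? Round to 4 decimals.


FISTA on f(x) = 5*x^2 - 9*x + 2.87*|x|
L = 10, alpha = 0.0589
Iteration 1: beta = 0.0, y = 4.518 + 0.0*(4.518 - 4.518) = 4.518
  grad(y) = 36.18, v = y - alpha*grad = 2.387
  prox(v) = soft_thresh(2.387, 0.169) = 2.218
Iteration 2: beta = 0.3333, y = 2.218 + 0.3333*(2.218 - 4.518) = 1.4513
  grad(y) = 5.5127, v = y - alpha*grad = 1.1266
  prox(v) = soft_thresh(1.1266, 0.169) = 0.9575
Iteration 3: beta = 0.5, y = 0.9575 + 0.5*(0.9575 - 2.218) = 0.3273
  grad(y) = -5.7268, v = y - alpha*grad = 0.6646
  prox(v) = soft_thresh(0.6646, 0.169) = 0.4956
Iteration 4: beta = 0.6, y = 0.4956 + 0.6*(0.4956 - 0.9575) = 0.2184
  grad(y) = -6.8158, v = y - alpha*grad = 0.6199
  prox(v) = soft_thresh(0.6199, 0.169) = 0.4508
f(x_4) = 5*0.4508^2 - 9*0.4508 + 2.87*|0.4508| = -1.7473
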